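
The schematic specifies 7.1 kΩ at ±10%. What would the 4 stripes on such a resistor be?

7100 Ω = 71 × 10^2.
7 → violet
1 → brown
Multiplier 10^2 → red.
±10% tolerance → silver.

violet, brown, red, silver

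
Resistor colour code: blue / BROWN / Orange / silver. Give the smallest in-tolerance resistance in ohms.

Blue → 6 (first significant figure)
Brown → 1 (second significant figure)
Orange → ×10^3 multiplier
Silver → ±10% tolerance
61 × 1000 = 61000 Ω
Smallest = 61000 × (1 − 10/100) = 54900 Ω.

54900 Ω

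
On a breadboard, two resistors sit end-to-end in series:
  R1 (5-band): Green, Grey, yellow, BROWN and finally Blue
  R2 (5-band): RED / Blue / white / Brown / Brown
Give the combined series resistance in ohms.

R1: green, grey, yellow → 584; brown ×10 → 5840 Ω.
R2: red, blue, white → 269; brown ×10 → 2690 Ω.
Series: 5840 + 2690 = 8530 Ω.

8530 Ω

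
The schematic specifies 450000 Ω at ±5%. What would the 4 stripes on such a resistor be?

450000 Ω = 45 × 10^4.
4 → yellow
5 → green
Multiplier 10^4 → yellow.
±5% tolerance → gold.

yellow, green, yellow, gold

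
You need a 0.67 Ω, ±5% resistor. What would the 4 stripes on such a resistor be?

blue, violet, silver, gold

0.67 Ω = 67 × 10^-2.
6 → blue
7 → violet
Multiplier 10^-2 → silver.
±5% tolerance → gold.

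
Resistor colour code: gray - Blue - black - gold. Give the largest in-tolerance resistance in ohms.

90.3 Ω

Grey → 8 (first significant figure)
Blue → 6 (second significant figure)
Black → ×1 multiplier
Gold → ±5% tolerance
86 × 1 = 86 Ω
Largest = 86 × (1 + 5/100) = 90.3 Ω.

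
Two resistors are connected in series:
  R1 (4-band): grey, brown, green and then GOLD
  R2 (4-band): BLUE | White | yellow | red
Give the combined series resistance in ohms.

8790000 Ω

R1: grey, brown → 81; green ×10^5 → 8100000 Ω.
R2: blue, white → 69; yellow ×10^4 → 690000 Ω.
Series: 8100000 + 690000 = 8790000 Ω.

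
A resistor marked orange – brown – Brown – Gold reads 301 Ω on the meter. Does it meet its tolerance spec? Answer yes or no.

yes

Orange → 3 (first significant figure)
Brown → 1 (second significant figure)
Brown → ×10 multiplier
Gold → ±5% tolerance
31 × 10 = 310 Ω
Allowed range: 294.5 Ω to 325.5 Ω.
301 Ω lies inside that range.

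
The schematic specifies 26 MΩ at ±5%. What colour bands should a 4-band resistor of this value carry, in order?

red, blue, blue, gold

26000000 Ω = 26 × 10^6.
2 → red
6 → blue
Multiplier 10^6 → blue.
±5% tolerance → gold.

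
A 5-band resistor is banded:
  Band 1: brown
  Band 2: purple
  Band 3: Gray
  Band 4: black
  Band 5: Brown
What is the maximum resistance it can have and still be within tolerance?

Brown → 1 (first significant figure)
Violet → 7 (second significant figure)
Grey → 8 (third significant figure)
Black → ×1 multiplier
Brown → ±1% tolerance
178 × 1 = 178 Ω
Maximum = 178 × (1 + 1/100) = 179.78 Ω.

179.78 Ω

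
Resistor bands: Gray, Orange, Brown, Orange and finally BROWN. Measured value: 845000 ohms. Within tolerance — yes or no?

Grey → 8 (first significant figure)
Orange → 3 (second significant figure)
Brown → 1 (third significant figure)
Orange → ×10^3 multiplier
Brown → ±1% tolerance
831 × 1000 = 831000 Ω
Allowed range: 822690 Ω to 839310 Ω.
845000 ohms lies outside that range.

no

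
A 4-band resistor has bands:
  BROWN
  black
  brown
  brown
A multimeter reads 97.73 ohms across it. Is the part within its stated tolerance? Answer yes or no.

no

Brown → 1 (first significant figure)
Black → 0 (second significant figure)
Brown → ×10 multiplier
Brown → ±1% tolerance
10 × 10 = 100 Ω
Allowed range: 99 Ω to 101 Ω.
97.73 ohms lies outside that range.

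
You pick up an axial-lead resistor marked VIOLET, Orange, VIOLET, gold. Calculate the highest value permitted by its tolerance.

766500000 Ω

Violet → 7 (first significant figure)
Orange → 3 (second significant figure)
Violet → ×10^7 multiplier
Gold → ±5% tolerance
73 × 10000000 = 730000000 Ω
Highest = 730000000 × (1 + 5/100) = 766500000 Ω.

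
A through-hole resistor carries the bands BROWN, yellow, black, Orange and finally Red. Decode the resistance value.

140000 Ω

Brown → 1 (first significant figure)
Yellow → 4 (second significant figure)
Black → 0 (third significant figure)
Orange → ×10^3 multiplier
140 × 1000 = 140000 Ω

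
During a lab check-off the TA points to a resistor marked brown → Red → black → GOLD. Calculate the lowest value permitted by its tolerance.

Brown → 1 (first significant figure)
Red → 2 (second significant figure)
Black → ×1 multiplier
Gold → ±5% tolerance
12 × 1 = 12 Ω
Lowest = 12 × (1 − 5/100) = 11.4 Ω.

11.4 Ω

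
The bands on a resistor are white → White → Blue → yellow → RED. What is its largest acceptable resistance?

White → 9 (first significant figure)
White → 9 (second significant figure)
Blue → 6 (third significant figure)
Yellow → ×10^4 multiplier
Red → ±2% tolerance
996 × 10000 = 9960000 Ω
Largest = 9960000 × (1 + 2/100) = 10159200 Ω.

10159200 Ω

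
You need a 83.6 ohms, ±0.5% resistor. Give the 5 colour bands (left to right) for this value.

83.6 Ω = 836 × 10^-1.
8 → grey
3 → orange
6 → blue
Multiplier 10^-1 → gold.
±0.5% tolerance → green.

grey, orange, blue, gold, green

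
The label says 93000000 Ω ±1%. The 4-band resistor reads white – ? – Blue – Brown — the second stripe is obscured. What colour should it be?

orange

93000000 Ω = 93 × 10^6.
The second band gives digit 3 of the significand, and 3 is orange.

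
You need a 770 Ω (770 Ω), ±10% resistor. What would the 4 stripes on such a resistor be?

violet, violet, brown, silver

770 Ω = 77 × 10^1.
7 → violet
7 → violet
Multiplier 10^1 → brown.
±10% tolerance → silver.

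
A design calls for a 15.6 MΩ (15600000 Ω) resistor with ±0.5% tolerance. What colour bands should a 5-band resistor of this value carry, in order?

15600000 Ω = 156 × 10^5.
1 → brown
5 → green
6 → blue
Multiplier 10^5 → green.
±0.5% tolerance → green.

brown, green, blue, green, green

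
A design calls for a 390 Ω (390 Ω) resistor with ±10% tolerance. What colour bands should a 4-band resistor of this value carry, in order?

390 Ω = 39 × 10^1.
3 → orange
9 → white
Multiplier 10^1 → brown.
±10% tolerance → silver.

orange, white, brown, silver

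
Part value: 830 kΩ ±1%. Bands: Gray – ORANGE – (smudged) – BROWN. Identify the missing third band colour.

830000 Ω = 83 × 10^4.
The third band is the multiplier, 10^4, which is yellow.

yellow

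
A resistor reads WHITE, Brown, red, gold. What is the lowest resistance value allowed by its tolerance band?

8645 Ω

White → 9 (first significant figure)
Brown → 1 (second significant figure)
Red → ×10^2 multiplier
Gold → ±5% tolerance
91 × 100 = 9100 Ω
Lowest = 9100 × (1 − 5/100) = 8645 Ω.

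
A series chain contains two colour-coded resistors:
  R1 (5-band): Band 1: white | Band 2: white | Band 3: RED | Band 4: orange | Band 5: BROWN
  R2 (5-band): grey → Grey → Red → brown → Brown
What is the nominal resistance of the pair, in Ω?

R1: white, white, red → 992; orange ×10^3 → 992000 Ω.
R2: grey, grey, red → 882; brown ×10 → 8820 Ω.
Series: 992000 + 8820 = 1000820 Ω.

1000820 Ω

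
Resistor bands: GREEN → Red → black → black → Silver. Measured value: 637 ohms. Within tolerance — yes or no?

Green → 5 (first significant figure)
Red → 2 (second significant figure)
Black → 0 (third significant figure)
Black → ×1 multiplier
Silver → ±10% tolerance
520 × 1 = 520 Ω
Allowed range: 468 Ω to 572 Ω.
637 ohms lies outside that range.

no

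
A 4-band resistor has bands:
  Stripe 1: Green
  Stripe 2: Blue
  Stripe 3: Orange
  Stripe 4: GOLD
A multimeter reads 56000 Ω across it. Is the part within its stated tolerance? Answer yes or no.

yes

Green → 5 (first significant figure)
Blue → 6 (second significant figure)
Orange → ×10^3 multiplier
Gold → ±5% tolerance
56 × 1000 = 56000 Ω
Allowed range: 53200 Ω to 58800 Ω.
56000 Ω lies inside that range.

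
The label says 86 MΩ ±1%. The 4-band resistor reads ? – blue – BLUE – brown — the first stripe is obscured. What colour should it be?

grey

86000000 Ω = 86 × 10^6.
The first band gives digit 8 of the significand, and 8 is grey.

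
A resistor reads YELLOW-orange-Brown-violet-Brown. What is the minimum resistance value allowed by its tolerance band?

4266900000 Ω

Yellow → 4 (first significant figure)
Orange → 3 (second significant figure)
Brown → 1 (third significant figure)
Violet → ×10^7 multiplier
Brown → ±1% tolerance
431 × 10000000 = 4310000000 Ω
Minimum = 4310000000 × (1 − 1/100) = 4266900000 Ω.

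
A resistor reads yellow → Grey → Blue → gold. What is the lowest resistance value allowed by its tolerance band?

45600000 Ω

Yellow → 4 (first significant figure)
Grey → 8 (second significant figure)
Blue → ×10^6 multiplier
Gold → ±5% tolerance
48 × 1000000 = 48000000 Ω
Lowest = 48000000 × (1 − 5/100) = 45600000 Ω.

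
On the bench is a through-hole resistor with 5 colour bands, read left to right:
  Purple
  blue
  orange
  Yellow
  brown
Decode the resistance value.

7630000 Ω

Violet → 7 (first significant figure)
Blue → 6 (second significant figure)
Orange → 3 (third significant figure)
Yellow → ×10^4 multiplier
763 × 10000 = 7630000 Ω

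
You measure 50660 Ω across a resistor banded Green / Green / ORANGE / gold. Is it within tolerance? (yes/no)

Green → 5 (first significant figure)
Green → 5 (second significant figure)
Orange → ×10^3 multiplier
Gold → ±5% tolerance
55 × 1000 = 55000 Ω
Allowed range: 52250 Ω to 57750 Ω.
50660 Ω lies outside that range.

no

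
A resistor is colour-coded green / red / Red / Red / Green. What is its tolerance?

±0.5%

The last band, green, is the tolerance band.
Green corresponds to ±0.5%.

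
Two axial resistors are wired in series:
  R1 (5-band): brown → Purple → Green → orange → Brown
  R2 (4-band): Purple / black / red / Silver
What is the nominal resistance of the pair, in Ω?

R1: brown, violet, green → 175; orange ×10^3 → 175000 Ω.
R2: violet, black → 70; red ×10^2 → 7000 Ω.
Series: 175000 + 7000 = 182000 Ω.

182000 Ω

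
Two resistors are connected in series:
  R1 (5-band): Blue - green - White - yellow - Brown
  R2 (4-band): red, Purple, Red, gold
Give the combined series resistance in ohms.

6592700 Ω

R1: blue, green, white → 659; yellow ×10^4 → 6590000 Ω.
R2: red, violet → 27; red ×10^2 → 2700 Ω.
Series: 6590000 + 2700 = 6592700 Ω.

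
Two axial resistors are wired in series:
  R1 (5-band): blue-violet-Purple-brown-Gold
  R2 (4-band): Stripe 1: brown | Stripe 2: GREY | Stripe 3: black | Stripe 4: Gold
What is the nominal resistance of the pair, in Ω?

R1: blue, violet, violet → 677; brown ×10 → 6770 Ω.
R2: brown, grey → 18; black ×1 → 18 Ω.
Series: 6770 + 18 = 6788 Ω.

6788 Ω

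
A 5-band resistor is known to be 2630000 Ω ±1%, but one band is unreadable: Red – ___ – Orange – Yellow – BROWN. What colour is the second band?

blue

2630000 Ω = 263 × 10^4.
The second band gives digit 6 of the significand, and 6 is blue.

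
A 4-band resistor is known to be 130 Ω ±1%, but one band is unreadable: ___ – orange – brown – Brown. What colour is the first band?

130 Ω = 13 × 10^1.
The first band gives digit 1 of the significand, and 1 is brown.

brown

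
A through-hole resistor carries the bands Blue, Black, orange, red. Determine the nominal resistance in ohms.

60000 Ω

Blue → 6 (first significant figure)
Black → 0 (second significant figure)
Orange → ×10^3 multiplier
60 × 1000 = 60000 Ω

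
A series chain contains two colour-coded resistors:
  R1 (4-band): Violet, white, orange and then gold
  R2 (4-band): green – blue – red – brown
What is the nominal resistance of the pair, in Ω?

R1: violet, white → 79; orange ×10^3 → 79000 Ω.
R2: green, blue → 56; red ×10^2 → 5600 Ω.
Series: 79000 + 5600 = 84600 Ω.

84600 Ω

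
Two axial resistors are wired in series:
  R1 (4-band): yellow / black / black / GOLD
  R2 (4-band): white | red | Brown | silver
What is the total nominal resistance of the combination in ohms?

R1: yellow, black → 40; black ×1 → 40 Ω.
R2: white, red → 92; brown ×10 → 920 Ω.
Series: 40 + 920 = 960 Ω.

960 Ω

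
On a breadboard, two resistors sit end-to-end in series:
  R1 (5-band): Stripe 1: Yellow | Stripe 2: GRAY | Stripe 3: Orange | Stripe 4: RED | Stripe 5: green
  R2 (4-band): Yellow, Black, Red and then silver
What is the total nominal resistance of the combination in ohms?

52300 Ω

R1: yellow, grey, orange → 483; red ×10^2 → 48300 Ω.
R2: yellow, black → 40; red ×10^2 → 4000 Ω.
Series: 48300 + 4000 = 52300 Ω.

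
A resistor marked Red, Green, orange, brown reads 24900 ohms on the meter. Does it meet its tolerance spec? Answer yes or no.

yes

Red → 2 (first significant figure)
Green → 5 (second significant figure)
Orange → ×10^3 multiplier
Brown → ±1% tolerance
25 × 1000 = 25000 Ω
Allowed range: 24750 Ω to 25250 Ω.
24900 ohms lies inside that range.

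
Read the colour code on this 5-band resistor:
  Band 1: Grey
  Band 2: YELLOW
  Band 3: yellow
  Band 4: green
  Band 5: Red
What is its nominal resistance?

84400000 Ω

Grey → 8 (first significant figure)
Yellow → 4 (second significant figure)
Yellow → 4 (third significant figure)
Green → ×10^5 multiplier
844 × 100000 = 84400000 Ω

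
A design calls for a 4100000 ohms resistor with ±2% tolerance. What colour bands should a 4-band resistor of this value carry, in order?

yellow, brown, green, red

4100000 Ω = 41 × 10^5.
4 → yellow
1 → brown
Multiplier 10^5 → green.
±2% tolerance → red.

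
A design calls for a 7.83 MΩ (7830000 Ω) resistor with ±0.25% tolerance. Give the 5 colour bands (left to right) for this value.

7830000 Ω = 783 × 10^4.
7 → violet
8 → grey
3 → orange
Multiplier 10^4 → yellow.
±0.25% tolerance → blue.

violet, grey, orange, yellow, blue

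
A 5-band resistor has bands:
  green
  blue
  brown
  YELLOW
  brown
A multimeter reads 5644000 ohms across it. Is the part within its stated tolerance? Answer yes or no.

Green → 5 (first significant figure)
Blue → 6 (second significant figure)
Brown → 1 (third significant figure)
Yellow → ×10^4 multiplier
Brown → ±1% tolerance
561 × 10000 = 5610000 Ω
Allowed range: 5553900 Ω to 5666100 Ω.
5644000 ohms lies inside that range.

yes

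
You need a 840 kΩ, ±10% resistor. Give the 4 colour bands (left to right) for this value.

grey, yellow, yellow, silver

840000 Ω = 84 × 10^4.
8 → grey
4 → yellow
Multiplier 10^4 → yellow.
±10% tolerance → silver.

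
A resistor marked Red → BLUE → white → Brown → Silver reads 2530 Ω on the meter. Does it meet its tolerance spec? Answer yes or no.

yes

Red → 2 (first significant figure)
Blue → 6 (second significant figure)
White → 9 (third significant figure)
Brown → ×10 multiplier
Silver → ±10% tolerance
269 × 10 = 2690 Ω
Allowed range: 2421 Ω to 2959 Ω.
2530 Ω lies inside that range.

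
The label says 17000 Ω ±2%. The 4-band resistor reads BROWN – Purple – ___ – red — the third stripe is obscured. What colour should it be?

17000 Ω = 17 × 10^3.
The third band is the multiplier, 10^3, which is orange.

orange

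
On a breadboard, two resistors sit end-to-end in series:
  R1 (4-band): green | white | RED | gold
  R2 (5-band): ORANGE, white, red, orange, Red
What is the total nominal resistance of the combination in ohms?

R1: green, white → 59; red ×10^2 → 5900 Ω.
R2: orange, white, red → 392; orange ×10^3 → 392000 Ω.
Series: 5900 + 392000 = 397900 Ω.

397900 Ω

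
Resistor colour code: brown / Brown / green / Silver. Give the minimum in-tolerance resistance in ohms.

Brown → 1 (first significant figure)
Brown → 1 (second significant figure)
Green → ×10^5 multiplier
Silver → ±10% tolerance
11 × 100000 = 1100000 Ω
Minimum = 1100000 × (1 − 10/100) = 990000 Ω.

990000 Ω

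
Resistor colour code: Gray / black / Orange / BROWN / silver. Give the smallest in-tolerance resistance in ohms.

Grey → 8 (first significant figure)
Black → 0 (second significant figure)
Orange → 3 (third significant figure)
Brown → ×10 multiplier
Silver → ±10% tolerance
803 × 10 = 8030 Ω
Smallest = 8030 × (1 − 10/100) = 7227 Ω.

7227 Ω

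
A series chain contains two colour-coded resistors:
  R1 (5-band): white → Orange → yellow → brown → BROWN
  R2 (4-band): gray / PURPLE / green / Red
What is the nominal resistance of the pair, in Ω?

8709340 Ω

R1: white, orange, yellow → 934; brown ×10 → 9340 Ω.
R2: grey, violet → 87; green ×10^5 → 8700000 Ω.
Series: 9340 + 8700000 = 8709340 Ω.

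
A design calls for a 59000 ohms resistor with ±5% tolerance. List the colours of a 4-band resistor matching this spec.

59000 Ω = 59 × 10^3.
5 → green
9 → white
Multiplier 10^3 → orange.
±5% tolerance → gold.

green, white, orange, gold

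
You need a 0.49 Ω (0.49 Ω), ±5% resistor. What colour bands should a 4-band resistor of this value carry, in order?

0.49 Ω = 49 × 10^-2.
4 → yellow
9 → white
Multiplier 10^-2 → silver.
±5% tolerance → gold.

yellow, white, silver, gold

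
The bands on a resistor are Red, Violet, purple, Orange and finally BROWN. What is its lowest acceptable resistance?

274230 Ω

Red → 2 (first significant figure)
Violet → 7 (second significant figure)
Violet → 7 (third significant figure)
Orange → ×10^3 multiplier
Brown → ±1% tolerance
277 × 1000 = 277000 Ω
Lowest = 277000 × (1 − 1/100) = 274230 Ω.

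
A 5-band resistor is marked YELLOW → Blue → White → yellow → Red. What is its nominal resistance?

Yellow → 4 (first significant figure)
Blue → 6 (second significant figure)
White → 9 (third significant figure)
Yellow → ×10^4 multiplier
469 × 10000 = 4690000 Ω

4690000 Ω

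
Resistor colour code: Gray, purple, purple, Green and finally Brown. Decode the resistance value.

87700000 Ω

Grey → 8 (first significant figure)
Violet → 7 (second significant figure)
Violet → 7 (third significant figure)
Green → ×10^5 multiplier
877 × 100000 = 87700000 Ω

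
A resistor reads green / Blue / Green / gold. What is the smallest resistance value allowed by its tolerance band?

5320000 Ω

Green → 5 (first significant figure)
Blue → 6 (second significant figure)
Green → ×10^5 multiplier
Gold → ±5% tolerance
56 × 100000 = 5600000 Ω
Smallest = 5600000 × (1 − 5/100) = 5320000 Ω.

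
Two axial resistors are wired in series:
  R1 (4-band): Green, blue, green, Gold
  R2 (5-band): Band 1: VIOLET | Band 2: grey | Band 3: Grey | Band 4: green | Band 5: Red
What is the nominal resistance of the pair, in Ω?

R1: green, blue → 56; green ×10^5 → 5600000 Ω.
R2: violet, grey, grey → 788; green ×10^5 → 78800000 Ω.
Series: 5600000 + 78800000 = 84400000 Ω.

84400000 Ω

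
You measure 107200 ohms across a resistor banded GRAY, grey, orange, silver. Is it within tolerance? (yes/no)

Grey → 8 (first significant figure)
Grey → 8 (second significant figure)
Orange → ×10^3 multiplier
Silver → ±10% tolerance
88 × 1000 = 88000 Ω
Allowed range: 79200 Ω to 96800 Ω.
107200 ohms lies outside that range.

no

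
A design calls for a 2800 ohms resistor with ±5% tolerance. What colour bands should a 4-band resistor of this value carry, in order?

2800 Ω = 28 × 10^2.
2 → red
8 → grey
Multiplier 10^2 → red.
±5% tolerance → gold.

red, grey, red, gold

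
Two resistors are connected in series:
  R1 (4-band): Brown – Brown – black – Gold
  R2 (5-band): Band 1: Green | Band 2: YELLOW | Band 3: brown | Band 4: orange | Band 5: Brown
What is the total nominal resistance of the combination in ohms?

541011 Ω

R1: brown, brown → 11; black ×1 → 11 Ω.
R2: green, yellow, brown → 541; orange ×10^3 → 541000 Ω.
Series: 11 + 541000 = 541011 Ω.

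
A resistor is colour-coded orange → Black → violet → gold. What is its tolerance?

±5%

The last band, gold, is the tolerance band.
Gold corresponds to ±5%.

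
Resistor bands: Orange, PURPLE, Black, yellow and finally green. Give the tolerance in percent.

The last band, green, is the tolerance band.
Green corresponds to ±0.5%.

±0.5%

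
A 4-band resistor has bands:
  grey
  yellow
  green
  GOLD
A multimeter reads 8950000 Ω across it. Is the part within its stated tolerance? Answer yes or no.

no

Grey → 8 (first significant figure)
Yellow → 4 (second significant figure)
Green → ×10^5 multiplier
Gold → ±5% tolerance
84 × 100000 = 8400000 Ω
Allowed range: 7980000 Ω to 8820000 Ω.
8950000 Ω lies outside that range.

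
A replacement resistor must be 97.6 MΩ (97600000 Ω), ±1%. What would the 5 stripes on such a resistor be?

97600000 Ω = 976 × 10^5.
9 → white
7 → violet
6 → blue
Multiplier 10^5 → green.
±1% tolerance → brown.

white, violet, blue, green, brown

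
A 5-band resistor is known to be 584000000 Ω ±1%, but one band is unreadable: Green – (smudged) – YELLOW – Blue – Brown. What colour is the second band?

grey

584000000 Ω = 584 × 10^6.
The second band gives digit 8 of the significand, and 8 is grey.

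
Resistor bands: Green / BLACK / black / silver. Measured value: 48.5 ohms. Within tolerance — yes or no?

Green → 5 (first significant figure)
Black → 0 (second significant figure)
Black → ×1 multiplier
Silver → ±10% tolerance
50 × 1 = 50 Ω
Allowed range: 45 Ω to 55 Ω.
48.5 ohms lies inside that range.

yes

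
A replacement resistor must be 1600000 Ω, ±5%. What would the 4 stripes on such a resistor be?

1600000 Ω = 16 × 10^5.
1 → brown
6 → blue
Multiplier 10^5 → green.
±5% tolerance → gold.

brown, blue, green, gold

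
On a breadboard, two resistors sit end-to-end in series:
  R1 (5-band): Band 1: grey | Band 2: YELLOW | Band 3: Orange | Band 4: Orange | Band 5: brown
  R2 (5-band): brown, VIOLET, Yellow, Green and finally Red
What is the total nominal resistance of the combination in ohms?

18243000 Ω

R1: grey, yellow, orange → 843; orange ×10^3 → 843000 Ω.
R2: brown, violet, yellow → 174; green ×10^5 → 17400000 Ω.
Series: 843000 + 17400000 = 18243000 Ω.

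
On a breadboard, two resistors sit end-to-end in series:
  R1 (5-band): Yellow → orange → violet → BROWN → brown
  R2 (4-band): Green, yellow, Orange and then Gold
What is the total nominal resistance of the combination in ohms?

58370 Ω

R1: yellow, orange, violet → 437; brown ×10 → 4370 Ω.
R2: green, yellow → 54; orange ×10^3 → 54000 Ω.
Series: 4370 + 54000 = 58370 Ω.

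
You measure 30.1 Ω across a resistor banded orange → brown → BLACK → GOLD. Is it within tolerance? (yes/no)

Orange → 3 (first significant figure)
Brown → 1 (second significant figure)
Black → ×1 multiplier
Gold → ±5% tolerance
31 × 1 = 31 Ω
Allowed range: 29.45 Ω to 32.55 Ω.
30.1 Ω lies inside that range.

yes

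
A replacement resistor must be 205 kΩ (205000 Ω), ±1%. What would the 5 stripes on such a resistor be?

205000 Ω = 205 × 10^3.
2 → red
0 → black
5 → green
Multiplier 10^3 → orange.
±1% tolerance → brown.

red, black, green, orange, brown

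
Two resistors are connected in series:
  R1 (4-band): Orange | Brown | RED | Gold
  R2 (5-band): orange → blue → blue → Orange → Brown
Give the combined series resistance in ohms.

369100 Ω

R1: orange, brown → 31; red ×10^2 → 3100 Ω.
R2: orange, blue, blue → 366; orange ×10^3 → 366000 Ω.
Series: 3100 + 366000 = 369100 Ω.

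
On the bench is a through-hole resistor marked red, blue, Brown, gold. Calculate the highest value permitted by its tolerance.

Red → 2 (first significant figure)
Blue → 6 (second significant figure)
Brown → ×10 multiplier
Gold → ±5% tolerance
26 × 10 = 260 Ω
Highest = 260 × (1 + 5/100) = 273 Ω.

273 Ω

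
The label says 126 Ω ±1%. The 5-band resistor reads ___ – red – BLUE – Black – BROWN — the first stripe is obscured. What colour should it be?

126 Ω = 126 × 10^0.
The first band gives digit 1 of the significand, and 1 is brown.

brown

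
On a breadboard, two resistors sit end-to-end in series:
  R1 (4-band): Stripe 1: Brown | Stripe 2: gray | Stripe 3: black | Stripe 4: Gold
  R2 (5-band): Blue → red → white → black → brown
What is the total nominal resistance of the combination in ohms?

R1: brown, grey → 18; black ×1 → 18 Ω.
R2: blue, red, white → 629; black ×1 → 629 Ω.
Series: 18 + 629 = 647 Ω.

647 Ω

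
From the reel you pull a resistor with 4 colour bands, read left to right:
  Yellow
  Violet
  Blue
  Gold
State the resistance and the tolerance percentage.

Yellow → 4 (first significant figure)
Violet → 7 (second significant figure)
Blue → ×10^6 multiplier
Gold → ±5% tolerance
47 × 1000000 = 47000000 Ω

47000000 Ω ±5%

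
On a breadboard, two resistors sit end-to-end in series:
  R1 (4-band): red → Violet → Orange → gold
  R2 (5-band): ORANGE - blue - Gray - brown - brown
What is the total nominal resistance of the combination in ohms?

30680 Ω

R1: red, violet → 27; orange ×10^3 → 27000 Ω.
R2: orange, blue, grey → 368; brown ×10 → 3680 Ω.
Series: 27000 + 3680 = 30680 Ω.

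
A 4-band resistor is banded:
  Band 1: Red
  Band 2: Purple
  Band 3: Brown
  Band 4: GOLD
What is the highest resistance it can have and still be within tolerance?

283.5 Ω

Red → 2 (first significant figure)
Violet → 7 (second significant figure)
Brown → ×10 multiplier
Gold → ±5% tolerance
27 × 10 = 270 Ω
Highest = 270 × (1 + 5/100) = 283.5 Ω.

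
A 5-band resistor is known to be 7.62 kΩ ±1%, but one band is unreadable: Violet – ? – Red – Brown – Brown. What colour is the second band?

7620 Ω = 762 × 10^1.
The second band gives digit 6 of the significand, and 6 is blue.

blue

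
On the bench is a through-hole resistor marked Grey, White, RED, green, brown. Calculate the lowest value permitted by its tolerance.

Grey → 8 (first significant figure)
White → 9 (second significant figure)
Red → 2 (third significant figure)
Green → ×10^5 multiplier
Brown → ±1% tolerance
892 × 100000 = 89200000 Ω
Lowest = 89200000 × (1 − 1/100) = 88308000 Ω.

88308000 Ω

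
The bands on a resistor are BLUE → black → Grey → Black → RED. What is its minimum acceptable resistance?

Blue → 6 (first significant figure)
Black → 0 (second significant figure)
Grey → 8 (third significant figure)
Black → ×1 multiplier
Red → ±2% tolerance
608 × 1 = 608 Ω
Minimum = 608 × (1 − 2/100) = 595.84 Ω.

595.84 Ω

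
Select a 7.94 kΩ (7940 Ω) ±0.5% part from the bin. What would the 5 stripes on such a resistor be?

violet, white, yellow, brown, green

7940 Ω = 794 × 10^1.
7 → violet
9 → white
4 → yellow
Multiplier 10^1 → brown.
±0.5% tolerance → green.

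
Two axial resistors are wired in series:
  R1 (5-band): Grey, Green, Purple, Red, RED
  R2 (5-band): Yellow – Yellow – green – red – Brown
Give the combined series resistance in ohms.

130200 Ω

R1: grey, green, violet → 857; red ×10^2 → 85700 Ω.
R2: yellow, yellow, green → 445; red ×10^2 → 44500 Ω.
Series: 85700 + 44500 = 130200 Ω.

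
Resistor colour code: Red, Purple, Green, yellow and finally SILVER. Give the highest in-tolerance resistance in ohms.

Red → 2 (first significant figure)
Violet → 7 (second significant figure)
Green → 5 (third significant figure)
Yellow → ×10^4 multiplier
Silver → ±10% tolerance
275 × 10000 = 2750000 Ω
Highest = 2750000 × (1 + 10/100) = 3025000 Ω.

3025000 Ω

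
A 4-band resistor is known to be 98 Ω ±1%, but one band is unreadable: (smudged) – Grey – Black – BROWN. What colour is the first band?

white

98 Ω = 98 × 10^0.
The first band gives digit 9 of the significand, and 9 is white.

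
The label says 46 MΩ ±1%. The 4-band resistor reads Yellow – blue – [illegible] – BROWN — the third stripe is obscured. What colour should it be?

blue

46000000 Ω = 46 × 10^6.
The third band is the multiplier, 10^6, which is blue.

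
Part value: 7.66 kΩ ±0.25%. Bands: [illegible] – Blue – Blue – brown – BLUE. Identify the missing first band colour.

7660 Ω = 766 × 10^1.
The first band gives digit 7 of the significand, and 7 is violet.

violet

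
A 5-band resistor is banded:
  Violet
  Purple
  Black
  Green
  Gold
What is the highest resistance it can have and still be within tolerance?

80850000 Ω

Violet → 7 (first significant figure)
Violet → 7 (second significant figure)
Black → 0 (third significant figure)
Green → ×10^5 multiplier
Gold → ±5% tolerance
770 × 100000 = 77000000 Ω
Highest = 77000000 × (1 + 5/100) = 80850000 Ω.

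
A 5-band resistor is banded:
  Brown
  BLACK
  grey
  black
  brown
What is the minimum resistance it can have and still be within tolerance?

106.92 Ω

Brown → 1 (first significant figure)
Black → 0 (second significant figure)
Grey → 8 (third significant figure)
Black → ×1 multiplier
Brown → ±1% tolerance
108 × 1 = 108 Ω
Minimum = 108 × (1 − 1/100) = 106.92 Ω.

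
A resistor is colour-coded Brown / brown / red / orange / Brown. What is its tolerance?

The last band, brown, is the tolerance band.
Brown corresponds to ±1%.

±1%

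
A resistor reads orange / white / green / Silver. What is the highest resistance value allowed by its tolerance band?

Orange → 3 (first significant figure)
White → 9 (second significant figure)
Green → ×10^5 multiplier
Silver → ±10% tolerance
39 × 100000 = 3900000 Ω
Highest = 3900000 × (1 + 10/100) = 4290000 Ω.

4290000 Ω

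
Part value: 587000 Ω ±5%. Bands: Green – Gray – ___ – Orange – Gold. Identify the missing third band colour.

violet

587000 Ω = 587 × 10^3.
The third band gives digit 7 of the significand, and 7 is violet.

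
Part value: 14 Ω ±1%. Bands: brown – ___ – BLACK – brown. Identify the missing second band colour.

14 Ω = 14 × 10^0.
The second band gives digit 4 of the significand, and 4 is yellow.

yellow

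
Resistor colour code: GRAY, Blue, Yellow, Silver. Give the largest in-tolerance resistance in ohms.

946000 Ω

Grey → 8 (first significant figure)
Blue → 6 (second significant figure)
Yellow → ×10^4 multiplier
Silver → ±10% tolerance
86 × 10000 = 860000 Ω
Largest = 860000 × (1 + 10/100) = 946000 Ω.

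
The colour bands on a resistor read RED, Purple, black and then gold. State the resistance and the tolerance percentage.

27 Ω ±5%

Red → 2 (first significant figure)
Violet → 7 (second significant figure)
Black → ×1 multiplier
Gold → ±5% tolerance
27 × 1 = 27 Ω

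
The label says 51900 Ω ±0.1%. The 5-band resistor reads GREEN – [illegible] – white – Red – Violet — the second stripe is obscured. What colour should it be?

51900 Ω = 519 × 10^2.
The second band gives digit 1 of the significand, and 1 is brown.

brown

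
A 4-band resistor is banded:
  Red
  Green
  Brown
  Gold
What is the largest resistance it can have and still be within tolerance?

Red → 2 (first significant figure)
Green → 5 (second significant figure)
Brown → ×10 multiplier
Gold → ±5% tolerance
25 × 10 = 250 Ω
Largest = 250 × (1 + 5/100) = 262.5 Ω.

262.5 Ω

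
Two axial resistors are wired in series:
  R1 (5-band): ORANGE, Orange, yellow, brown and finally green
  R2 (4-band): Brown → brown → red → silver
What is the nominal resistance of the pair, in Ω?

4440 Ω

R1: orange, orange, yellow → 334; brown ×10 → 3340 Ω.
R2: brown, brown → 11; red ×10^2 → 1100 Ω.
Series: 3340 + 1100 = 4440 Ω.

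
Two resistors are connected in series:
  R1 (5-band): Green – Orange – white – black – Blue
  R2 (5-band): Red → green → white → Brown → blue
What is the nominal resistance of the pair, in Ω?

R1: green, orange, white → 539; black ×1 → 539 Ω.
R2: red, green, white → 259; brown ×10 → 2590 Ω.
Series: 539 + 2590 = 3129 Ω.

3129 Ω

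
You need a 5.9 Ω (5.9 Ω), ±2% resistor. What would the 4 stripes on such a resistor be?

5.9 Ω = 59 × 10^-1.
5 → green
9 → white
Multiplier 10^-1 → gold.
±2% tolerance → red.

green, white, gold, red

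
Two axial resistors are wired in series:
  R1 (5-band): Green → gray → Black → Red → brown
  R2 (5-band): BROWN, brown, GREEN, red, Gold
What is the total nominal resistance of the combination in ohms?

R1: green, grey, black → 580; red ×10^2 → 58000 Ω.
R2: brown, brown, green → 115; red ×10^2 → 11500 Ω.
Series: 58000 + 11500 = 69500 Ω.

69500 Ω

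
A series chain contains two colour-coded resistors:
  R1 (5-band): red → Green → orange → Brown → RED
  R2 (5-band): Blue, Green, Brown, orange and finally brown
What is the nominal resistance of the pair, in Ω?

653530 Ω

R1: red, green, orange → 253; brown ×10 → 2530 Ω.
R2: blue, green, brown → 651; orange ×10^3 → 651000 Ω.
Series: 2530 + 651000 = 653530 Ω.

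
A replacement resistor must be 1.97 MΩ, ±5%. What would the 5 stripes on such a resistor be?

brown, white, violet, yellow, gold

1970000 Ω = 197 × 10^4.
1 → brown
9 → white
7 → violet
Multiplier 10^4 → yellow.
±5% tolerance → gold.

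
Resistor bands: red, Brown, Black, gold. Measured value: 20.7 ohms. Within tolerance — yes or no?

Red → 2 (first significant figure)
Brown → 1 (second significant figure)
Black → ×1 multiplier
Gold → ±5% tolerance
21 × 1 = 21 Ω
Allowed range: 19.95 Ω to 22.05 Ω.
20.7 ohms lies inside that range.

yes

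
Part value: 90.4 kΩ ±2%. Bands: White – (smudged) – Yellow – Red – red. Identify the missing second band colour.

black

90400 Ω = 904 × 10^2.
The second band gives digit 0 of the significand, and 0 is black.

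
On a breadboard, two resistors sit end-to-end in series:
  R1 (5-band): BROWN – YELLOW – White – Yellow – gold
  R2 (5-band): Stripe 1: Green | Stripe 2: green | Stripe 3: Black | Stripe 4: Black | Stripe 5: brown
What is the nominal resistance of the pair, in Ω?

R1: brown, yellow, white → 149; yellow ×10^4 → 1490000 Ω.
R2: green, green, black → 550; black ×1 → 550 Ω.
Series: 1490000 + 550 = 1490550 Ω.

1490550 Ω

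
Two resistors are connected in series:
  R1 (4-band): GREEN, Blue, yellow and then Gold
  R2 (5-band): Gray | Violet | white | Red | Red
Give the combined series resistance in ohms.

R1: green, blue → 56; yellow ×10^4 → 560000 Ω.
R2: grey, violet, white → 879; red ×10^2 → 87900 Ω.
Series: 560000 + 87900 = 647900 Ω.

647900 Ω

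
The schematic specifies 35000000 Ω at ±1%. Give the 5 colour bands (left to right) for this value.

35000000 Ω = 350 × 10^5.
3 → orange
5 → green
0 → black
Multiplier 10^5 → green.
±1% tolerance → brown.

orange, green, black, green, brown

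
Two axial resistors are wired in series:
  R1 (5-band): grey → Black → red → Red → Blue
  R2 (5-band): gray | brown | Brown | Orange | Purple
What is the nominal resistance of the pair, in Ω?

891200 Ω

R1: grey, black, red → 802; red ×10^2 → 80200 Ω.
R2: grey, brown, brown → 811; orange ×10^3 → 811000 Ω.
Series: 80200 + 811000 = 891200 Ω.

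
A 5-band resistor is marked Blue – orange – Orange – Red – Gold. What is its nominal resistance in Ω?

63300 Ω

Blue → 6 (first significant figure)
Orange → 3 (second significant figure)
Orange → 3 (third significant figure)
Red → ×10^2 multiplier
633 × 100 = 63300 Ω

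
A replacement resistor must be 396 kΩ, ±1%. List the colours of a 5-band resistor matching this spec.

396000 Ω = 396 × 10^3.
3 → orange
9 → white
6 → blue
Multiplier 10^3 → orange.
±1% tolerance → brown.

orange, white, blue, orange, brown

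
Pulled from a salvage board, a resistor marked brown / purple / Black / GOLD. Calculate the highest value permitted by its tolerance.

17.85 Ω

Brown → 1 (first significant figure)
Violet → 7 (second significant figure)
Black → ×1 multiplier
Gold → ±5% tolerance
17 × 1 = 17 Ω
Highest = 17 × (1 + 5/100) = 17.85 Ω.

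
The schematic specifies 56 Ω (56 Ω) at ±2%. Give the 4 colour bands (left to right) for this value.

green, blue, black, red

56 Ω = 56 × 10^0.
5 → green
6 → blue
Multiplier 10^0 → black.
±2% tolerance → red.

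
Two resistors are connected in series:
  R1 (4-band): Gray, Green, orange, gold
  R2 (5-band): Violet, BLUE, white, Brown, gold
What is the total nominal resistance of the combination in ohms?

R1: grey, green → 85; orange ×10^3 → 85000 Ω.
R2: violet, blue, white → 769; brown ×10 → 7690 Ω.
Series: 85000 + 7690 = 92690 Ω.

92690 Ω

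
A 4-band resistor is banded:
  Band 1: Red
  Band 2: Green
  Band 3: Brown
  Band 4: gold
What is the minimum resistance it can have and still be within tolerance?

237.5 Ω

Red → 2 (first significant figure)
Green → 5 (second significant figure)
Brown → ×10 multiplier
Gold → ±5% tolerance
25 × 10 = 250 Ω
Minimum = 250 × (1 − 5/100) = 237.5 Ω.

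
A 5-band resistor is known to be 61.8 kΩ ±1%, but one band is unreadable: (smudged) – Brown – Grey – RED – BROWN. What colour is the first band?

blue

61800 Ω = 618 × 10^2.
The first band gives digit 6 of the significand, and 6 is blue.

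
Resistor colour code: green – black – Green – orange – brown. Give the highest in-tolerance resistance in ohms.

510050 Ω

Green → 5 (first significant figure)
Black → 0 (second significant figure)
Green → 5 (third significant figure)
Orange → ×10^3 multiplier
Brown → ±1% tolerance
505 × 1000 = 505000 Ω
Highest = 505000 × (1 + 1/100) = 510050 Ω.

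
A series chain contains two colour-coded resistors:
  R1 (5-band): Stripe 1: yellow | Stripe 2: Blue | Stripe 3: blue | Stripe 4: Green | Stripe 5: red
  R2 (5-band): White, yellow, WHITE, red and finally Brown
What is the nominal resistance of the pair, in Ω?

46694900 Ω

R1: yellow, blue, blue → 466; green ×10^5 → 46600000 Ω.
R2: white, yellow, white → 949; red ×10^2 → 94900 Ω.
Series: 46600000 + 94900 = 46694900 Ω.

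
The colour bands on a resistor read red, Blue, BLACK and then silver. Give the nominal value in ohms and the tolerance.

26 Ω ±10%

Red → 2 (first significant figure)
Blue → 6 (second significant figure)
Black → ×1 multiplier
Silver → ±10% tolerance
26 × 1 = 26 Ω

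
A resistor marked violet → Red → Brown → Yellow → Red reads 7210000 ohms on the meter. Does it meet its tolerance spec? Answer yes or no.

yes

Violet → 7 (first significant figure)
Red → 2 (second significant figure)
Brown → 1 (third significant figure)
Yellow → ×10^4 multiplier
Red → ±2% tolerance
721 × 10000 = 7210000 Ω
Allowed range: 7065800 Ω to 7354200 Ω.
7210000 ohms lies inside that range.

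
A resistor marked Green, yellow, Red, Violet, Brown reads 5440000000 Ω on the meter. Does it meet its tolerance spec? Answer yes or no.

Green → 5 (first significant figure)
Yellow → 4 (second significant figure)
Red → 2 (third significant figure)
Violet → ×10^7 multiplier
Brown → ±1% tolerance
542 × 10000000 = 5420000000 Ω
Allowed range: 5365800000 Ω to 5474200000 Ω.
5440000000 Ω lies inside that range.

yes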